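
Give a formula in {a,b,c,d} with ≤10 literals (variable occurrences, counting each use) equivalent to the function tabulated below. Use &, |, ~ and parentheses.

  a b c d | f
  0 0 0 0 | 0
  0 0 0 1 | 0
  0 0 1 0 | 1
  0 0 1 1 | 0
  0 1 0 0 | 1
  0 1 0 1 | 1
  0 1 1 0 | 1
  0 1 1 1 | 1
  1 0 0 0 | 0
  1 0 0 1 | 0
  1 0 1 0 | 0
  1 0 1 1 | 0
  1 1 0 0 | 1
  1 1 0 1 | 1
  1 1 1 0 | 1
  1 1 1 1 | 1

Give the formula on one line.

((((~d & ~a) & (~a & c)) | (b & a)) | b)

  ~d = 1010101010101010
  ~a = 1111111100000000
  (~d & ~a) = 1010101000000000
  (~a & c) = 0011001100000000
  ((~d & ~a) & (~a & c)) = 0010001000000000
  (b & a) = 0000000000001111
  (((~d & ~a) & (~a & c)) | (b & a)) = 0010001000001111
  ((((~d & ~a) & (~a & c)) | (b & a)) | b) = 0010111100001111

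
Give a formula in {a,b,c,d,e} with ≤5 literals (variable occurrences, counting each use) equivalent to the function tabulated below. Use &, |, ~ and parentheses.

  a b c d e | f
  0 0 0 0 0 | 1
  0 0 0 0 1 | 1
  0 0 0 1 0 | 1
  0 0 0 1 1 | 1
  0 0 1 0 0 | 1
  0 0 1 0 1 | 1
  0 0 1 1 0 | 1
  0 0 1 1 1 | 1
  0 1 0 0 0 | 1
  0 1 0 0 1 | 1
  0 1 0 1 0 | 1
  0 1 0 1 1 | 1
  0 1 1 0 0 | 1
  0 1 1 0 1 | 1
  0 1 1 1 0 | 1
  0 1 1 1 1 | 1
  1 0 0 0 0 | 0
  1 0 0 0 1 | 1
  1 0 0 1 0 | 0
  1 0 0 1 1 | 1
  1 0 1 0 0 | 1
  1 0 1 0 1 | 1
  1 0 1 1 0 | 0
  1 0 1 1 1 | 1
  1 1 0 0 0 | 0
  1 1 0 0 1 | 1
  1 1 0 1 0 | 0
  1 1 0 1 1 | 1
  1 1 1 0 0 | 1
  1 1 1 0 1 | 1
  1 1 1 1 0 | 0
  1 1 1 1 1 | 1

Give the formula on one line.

  ~e = 10101010101010101010101010101010
  ~a = 11111111111111110000000000000000
  (~e & ~a) = 10101010101010100000000000000000
  ~d = 11001100110011001100110011001100
  (~d & c) = 00001100000011000000110000001100
  (e | (~d & c)) = 01011101010111010101110101011101
  ((~e & ~a) | (e | (~d & c))) = 11111111111111110101110101011101

((~e & ~a) | (e | (~d & c)))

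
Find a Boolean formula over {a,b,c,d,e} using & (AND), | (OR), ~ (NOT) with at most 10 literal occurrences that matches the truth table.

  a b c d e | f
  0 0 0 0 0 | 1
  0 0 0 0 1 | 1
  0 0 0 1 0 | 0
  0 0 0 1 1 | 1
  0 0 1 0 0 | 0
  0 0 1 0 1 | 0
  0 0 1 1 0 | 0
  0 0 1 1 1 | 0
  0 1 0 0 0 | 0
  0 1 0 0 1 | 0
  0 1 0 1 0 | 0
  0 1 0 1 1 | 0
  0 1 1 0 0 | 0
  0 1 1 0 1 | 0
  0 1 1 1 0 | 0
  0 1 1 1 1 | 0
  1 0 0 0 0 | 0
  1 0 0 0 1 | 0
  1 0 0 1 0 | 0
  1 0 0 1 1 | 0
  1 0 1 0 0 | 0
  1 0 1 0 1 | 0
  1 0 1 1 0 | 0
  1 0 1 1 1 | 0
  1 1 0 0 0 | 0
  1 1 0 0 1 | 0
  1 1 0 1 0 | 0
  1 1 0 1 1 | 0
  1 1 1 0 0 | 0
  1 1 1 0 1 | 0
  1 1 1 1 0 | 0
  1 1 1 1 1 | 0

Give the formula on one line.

(((e | (a | ~d)) & (~a & (a | ~b))) & (~b & (~a & ~c)))

  ~d = 11001100110011001100110011001100
  (a | ~d) = 11001100110011001111111111111111
  (e | (a | ~d)) = 11011101110111011111111111111111
  ~a = 11111111111111110000000000000000
  ~b = 11111111000000001111111100000000
  (a | ~b) = 11111111000000001111111111111111
  (~a & (a | ~b)) = 11111111000000000000000000000000
  ((e | (a | ~d)) & (~a & (a | ~b))) = 11011101000000000000000000000000
  ~c = 11110000111100001111000011110000
  (~a & ~c) = 11110000111100000000000000000000
  (~b & (~a & ~c)) = 11110000000000000000000000000000
  (((e | (a | ~d)) & (~a & (a | ~b))) & (~b & (~a & ~c))) = 11010000000000000000000000000000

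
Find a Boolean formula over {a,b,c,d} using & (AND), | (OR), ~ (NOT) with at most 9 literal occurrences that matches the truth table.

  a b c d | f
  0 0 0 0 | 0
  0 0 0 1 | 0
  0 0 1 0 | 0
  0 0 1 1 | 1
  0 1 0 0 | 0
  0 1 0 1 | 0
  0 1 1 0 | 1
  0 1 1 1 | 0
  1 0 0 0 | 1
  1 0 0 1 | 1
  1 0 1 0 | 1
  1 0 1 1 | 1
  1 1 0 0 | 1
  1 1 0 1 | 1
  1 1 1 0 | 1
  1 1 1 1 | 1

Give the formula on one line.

(((d & (~d | c)) & (c & ~b)) | (a | ((b & ~d) & c)))

  ~d = 1010101010101010
  (~d | c) = 1011101110111011
  (d & (~d | c)) = 0001000100010001
  ~b = 1111000011110000
  (c & ~b) = 0011000000110000
  ((d & (~d | c)) & (c & ~b)) = 0001000000010000
  (b & ~d) = 0000101000001010
  ((b & ~d) & c) = 0000001000000010
  (a | ((b & ~d) & c)) = 0000001011111111
  (((d & (~d | c)) & (c & ~b)) | (a | ((b & ~d) & c))) = 0001001011111111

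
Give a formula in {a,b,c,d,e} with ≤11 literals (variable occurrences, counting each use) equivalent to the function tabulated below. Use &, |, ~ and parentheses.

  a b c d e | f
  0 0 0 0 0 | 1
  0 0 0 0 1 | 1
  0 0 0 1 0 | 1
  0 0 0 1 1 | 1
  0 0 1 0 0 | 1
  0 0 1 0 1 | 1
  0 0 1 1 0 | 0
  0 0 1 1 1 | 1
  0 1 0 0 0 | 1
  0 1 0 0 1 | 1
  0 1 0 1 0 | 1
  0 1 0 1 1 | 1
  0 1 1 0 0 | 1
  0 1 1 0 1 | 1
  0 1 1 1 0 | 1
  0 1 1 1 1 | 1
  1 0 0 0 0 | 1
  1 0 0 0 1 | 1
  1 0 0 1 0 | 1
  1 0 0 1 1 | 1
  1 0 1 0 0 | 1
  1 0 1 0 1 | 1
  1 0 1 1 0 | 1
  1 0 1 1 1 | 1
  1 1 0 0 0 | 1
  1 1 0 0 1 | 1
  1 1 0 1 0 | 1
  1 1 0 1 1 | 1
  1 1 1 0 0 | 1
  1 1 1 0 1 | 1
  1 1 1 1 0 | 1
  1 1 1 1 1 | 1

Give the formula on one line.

  ~c = 11110000111100001111000011110000
  (a | ~c) = 11110000111100001111111111111111
  ~e = 10101010101010101010101010101010
  (b & ~e) = 00000000101010100000000010101010
  ((a | ~c) | (b & ~e)) = 11110000111110101111111111111111
  ~d = 11001100110011001100110011001100
  (~d | e) = 11011101110111011101110111011101
  (c | e) = 01011111010111110101111101011111
  ((~d | e) & (c | e)) = 01011101010111010101110101011101
  (((a | ~c) | (b & ~e)) | ((~d | e) & (c | e))) = 11111101111111111111111111111111

(((a | ~c) | (b & ~e)) | ((~d | e) & (c | e)))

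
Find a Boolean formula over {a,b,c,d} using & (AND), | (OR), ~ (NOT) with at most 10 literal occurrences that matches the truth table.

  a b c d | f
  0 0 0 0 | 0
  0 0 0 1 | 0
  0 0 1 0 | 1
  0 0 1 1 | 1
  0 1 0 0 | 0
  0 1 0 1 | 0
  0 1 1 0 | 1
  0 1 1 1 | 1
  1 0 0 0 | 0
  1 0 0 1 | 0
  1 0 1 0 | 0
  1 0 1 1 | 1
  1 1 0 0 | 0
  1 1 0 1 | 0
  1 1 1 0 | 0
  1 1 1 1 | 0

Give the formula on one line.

((~a | (((d & ~b) | (~d & ~b)) & (b | d))) & c)

  ~a = 1111111100000000
  ~b = 1111000011110000
  (d & ~b) = 0101000001010000
  ~d = 1010101010101010
  (~d & ~b) = 1010000010100000
  ((d & ~b) | (~d & ~b)) = 1111000011110000
  (b | d) = 0101111101011111
  (((d & ~b) | (~d & ~b)) & (b | d)) = 0101000001010000
  (~a | (((d & ~b) | (~d & ~b)) & (b | d))) = 1111111101010000
  ((~a | (((d & ~b) | (~d & ~b)) & (b | d))) & c) = 0011001100010000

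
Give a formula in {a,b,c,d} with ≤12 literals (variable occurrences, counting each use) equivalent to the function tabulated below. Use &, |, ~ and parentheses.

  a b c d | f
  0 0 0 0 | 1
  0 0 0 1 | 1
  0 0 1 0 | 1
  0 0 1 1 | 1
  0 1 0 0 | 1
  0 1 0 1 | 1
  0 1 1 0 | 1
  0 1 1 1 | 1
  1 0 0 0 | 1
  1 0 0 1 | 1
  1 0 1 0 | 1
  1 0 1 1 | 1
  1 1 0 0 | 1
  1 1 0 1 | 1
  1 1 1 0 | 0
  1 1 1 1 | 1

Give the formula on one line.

  ~a = 1111111100000000
  (~a | c) = 1111111100110011
  ~b = 1111000011110000
  (d & ~b) = 0101000001010000
  ((~a | c) | (d & ~b)) = 1111111101110011
  ~c = 1100110011001100
  (d | ~a) = 1111111101010101
  (~c | (d | ~a)) = 1111111111011101
  (((~a | c) | (d & ~b)) & (~c | (d | ~a))) = 1111111101010001
  (~b | ~c) = 1111110011111100
  ((((~a | c) | (d & ~b)) & (~c | (d | ~a))) | (~b | ~c)) = 1111111111111101

((((~a | c) | (d & ~b)) & (~c | (d | ~a))) | (~b | ~c))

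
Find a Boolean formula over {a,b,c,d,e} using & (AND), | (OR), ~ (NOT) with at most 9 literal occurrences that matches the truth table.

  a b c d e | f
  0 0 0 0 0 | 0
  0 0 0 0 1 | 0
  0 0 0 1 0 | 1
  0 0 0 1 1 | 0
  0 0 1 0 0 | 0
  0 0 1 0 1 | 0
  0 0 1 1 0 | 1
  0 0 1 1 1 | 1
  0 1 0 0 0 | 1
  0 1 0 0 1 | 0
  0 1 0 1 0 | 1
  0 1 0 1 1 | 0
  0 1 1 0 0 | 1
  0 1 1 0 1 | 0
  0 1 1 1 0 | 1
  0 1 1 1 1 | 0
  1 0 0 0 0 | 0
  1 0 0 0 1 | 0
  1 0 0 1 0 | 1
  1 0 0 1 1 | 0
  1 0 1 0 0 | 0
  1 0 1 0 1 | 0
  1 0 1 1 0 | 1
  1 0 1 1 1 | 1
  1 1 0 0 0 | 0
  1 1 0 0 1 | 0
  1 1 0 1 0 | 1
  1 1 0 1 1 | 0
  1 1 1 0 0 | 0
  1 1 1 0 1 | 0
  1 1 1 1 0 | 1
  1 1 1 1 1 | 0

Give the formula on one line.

  ~a = 11111111111111110000000000000000
  (~a & b) = 00000000111111110000000000000000
  (d | (~a & b)) = 00110011111111110011001100110011
  ~e = 10101010101010101010101010101010
  ~b = 11111111000000001111111100000000
  (c & ~b) = 00001111000000000000111100000000
  (e & (c & ~b)) = 00000101000000000000010100000000
  (~e | (e & (c & ~b))) = 10101111101010101010111110101010
  ((d | (~a & b)) & (~e | (e & (c & ~b)))) = 00100011101010100010001100100010

((d | (~a & b)) & (~e | (e & (c & ~b))))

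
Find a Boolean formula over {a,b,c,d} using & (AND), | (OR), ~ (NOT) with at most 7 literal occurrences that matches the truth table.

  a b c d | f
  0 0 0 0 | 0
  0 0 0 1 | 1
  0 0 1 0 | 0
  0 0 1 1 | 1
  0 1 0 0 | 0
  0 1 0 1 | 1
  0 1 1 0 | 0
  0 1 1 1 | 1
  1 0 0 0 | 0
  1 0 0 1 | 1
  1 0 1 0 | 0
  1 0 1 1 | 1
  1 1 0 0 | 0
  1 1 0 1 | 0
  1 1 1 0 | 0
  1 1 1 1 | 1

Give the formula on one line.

((~b & d) | (d & (~d | (c | (b & ~a)))))

  ~b = 1111000011110000
  (~b & d) = 0101000001010000
  ~d = 1010101010101010
  ~a = 1111111100000000
  (b & ~a) = 0000111100000000
  (c | (b & ~a)) = 0011111100110011
  (~d | (c | (b & ~a))) = 1011111110111011
  (d & (~d | (c | (b & ~a)))) = 0001010100010001
  ((~b & d) | (d & (~d | (c | (b & ~a))))) = 0101010101010001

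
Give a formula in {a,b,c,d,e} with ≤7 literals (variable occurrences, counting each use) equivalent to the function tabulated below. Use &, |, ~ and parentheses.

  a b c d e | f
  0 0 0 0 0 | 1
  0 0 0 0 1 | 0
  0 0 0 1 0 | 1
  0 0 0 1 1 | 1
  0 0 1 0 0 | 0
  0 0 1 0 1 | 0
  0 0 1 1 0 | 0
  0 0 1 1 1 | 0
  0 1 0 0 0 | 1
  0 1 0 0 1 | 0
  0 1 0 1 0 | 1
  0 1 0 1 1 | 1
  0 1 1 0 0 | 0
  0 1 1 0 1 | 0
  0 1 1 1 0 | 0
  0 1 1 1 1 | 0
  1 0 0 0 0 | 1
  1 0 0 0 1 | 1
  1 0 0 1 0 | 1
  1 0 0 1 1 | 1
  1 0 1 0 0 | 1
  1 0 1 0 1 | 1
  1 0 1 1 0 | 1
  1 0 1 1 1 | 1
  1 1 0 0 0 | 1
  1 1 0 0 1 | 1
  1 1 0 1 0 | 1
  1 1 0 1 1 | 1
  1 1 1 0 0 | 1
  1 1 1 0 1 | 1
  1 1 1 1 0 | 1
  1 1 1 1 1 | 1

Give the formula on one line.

((~c & (d | c)) | (a | (~c & ~e)))

  ~c = 11110000111100001111000011110000
  (d | c) = 00111111001111110011111100111111
  (~c & (d | c)) = 00110000001100000011000000110000
  ~e = 10101010101010101010101010101010
  (~c & ~e) = 10100000101000001010000010100000
  (a | (~c & ~e)) = 10100000101000001111111111111111
  ((~c & (d | c)) | (a | (~c & ~e))) = 10110000101100001111111111111111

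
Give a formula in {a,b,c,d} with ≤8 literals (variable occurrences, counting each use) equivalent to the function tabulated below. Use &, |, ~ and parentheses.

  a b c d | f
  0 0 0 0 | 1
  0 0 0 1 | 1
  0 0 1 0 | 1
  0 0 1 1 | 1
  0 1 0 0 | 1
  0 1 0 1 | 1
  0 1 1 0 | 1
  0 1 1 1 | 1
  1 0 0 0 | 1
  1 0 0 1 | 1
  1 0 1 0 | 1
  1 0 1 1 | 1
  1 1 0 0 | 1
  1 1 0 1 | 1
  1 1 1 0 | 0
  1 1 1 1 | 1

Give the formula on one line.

(((~a | (~b & ~d)) & ((b | c) | d)) | (~c | d))

  ~a = 1111111100000000
  ~b = 1111000011110000
  ~d = 1010101010101010
  (~b & ~d) = 1010000010100000
  (~a | (~b & ~d)) = 1111111110100000
  (b | c) = 0011111100111111
  ((b | c) | d) = 0111111101111111
  ((~a | (~b & ~d)) & ((b | c) | d)) = 0111111100100000
  ~c = 1100110011001100
  (~c | d) = 1101110111011101
  (((~a | (~b & ~d)) & ((b | c) | d)) | (~c | d)) = 1111111111111101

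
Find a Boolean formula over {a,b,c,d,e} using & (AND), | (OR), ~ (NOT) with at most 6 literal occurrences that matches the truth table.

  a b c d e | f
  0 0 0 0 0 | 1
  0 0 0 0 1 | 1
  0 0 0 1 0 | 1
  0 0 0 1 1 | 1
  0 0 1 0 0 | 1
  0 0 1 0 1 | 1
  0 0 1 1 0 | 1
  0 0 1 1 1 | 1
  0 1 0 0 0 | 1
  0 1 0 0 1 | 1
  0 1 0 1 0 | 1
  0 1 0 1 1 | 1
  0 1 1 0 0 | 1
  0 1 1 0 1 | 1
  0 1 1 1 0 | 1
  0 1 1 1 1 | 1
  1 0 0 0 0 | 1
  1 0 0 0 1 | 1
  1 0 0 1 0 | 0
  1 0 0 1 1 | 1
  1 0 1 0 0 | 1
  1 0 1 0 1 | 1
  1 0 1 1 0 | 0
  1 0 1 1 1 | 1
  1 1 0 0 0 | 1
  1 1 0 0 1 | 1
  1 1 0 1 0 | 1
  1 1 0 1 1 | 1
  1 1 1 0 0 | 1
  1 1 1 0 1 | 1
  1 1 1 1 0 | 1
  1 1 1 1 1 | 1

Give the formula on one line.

((~d | (e | ~a)) | b)

  ~d = 11001100110011001100110011001100
  ~a = 11111111111111110000000000000000
  (e | ~a) = 11111111111111110101010101010101
  (~d | (e | ~a)) = 11111111111111111101110111011101
  ((~d | (e | ~a)) | b) = 11111111111111111101110111111111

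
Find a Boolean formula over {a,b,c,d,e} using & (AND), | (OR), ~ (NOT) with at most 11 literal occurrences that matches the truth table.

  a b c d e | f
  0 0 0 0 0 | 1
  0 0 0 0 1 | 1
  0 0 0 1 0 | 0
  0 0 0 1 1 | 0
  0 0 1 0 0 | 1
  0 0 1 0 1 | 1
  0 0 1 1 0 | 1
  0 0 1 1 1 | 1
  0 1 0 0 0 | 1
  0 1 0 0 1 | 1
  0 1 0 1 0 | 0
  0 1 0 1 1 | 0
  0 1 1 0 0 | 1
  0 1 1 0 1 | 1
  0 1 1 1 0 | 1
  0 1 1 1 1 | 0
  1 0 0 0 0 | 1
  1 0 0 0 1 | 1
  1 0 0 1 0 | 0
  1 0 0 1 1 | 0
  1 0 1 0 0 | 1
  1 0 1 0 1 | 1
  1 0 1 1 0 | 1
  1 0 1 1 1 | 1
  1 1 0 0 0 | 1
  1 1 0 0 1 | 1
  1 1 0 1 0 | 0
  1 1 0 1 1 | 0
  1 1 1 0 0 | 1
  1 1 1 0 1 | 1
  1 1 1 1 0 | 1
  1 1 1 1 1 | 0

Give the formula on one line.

  ~d = 11001100110011001100110011001100
  ~b = 11111111000000001111111100000000
  ~e = 10101010101010101010101010101010
  (~e & b) = 00000000101010100000000010101010
  (~b | (~e & b)) = 11111111101010101111111110101010
  (c & (~b | (~e & b))) = 00001111000010100000111100001010
  (c | b) = 00001111111111110000111111111111
  ((c | b) & ~d) = 00001100110011000000110011001100
  (((c | b) & ~d) & c) = 00001100000011000000110000001100
  ((c & (~b | (~e & b))) | (((c | b) & ~d) & c)) = 00001111000011100000111100001110
  (~d | ((c & (~b | (~e & b))) | (((c | b) & ~d) & c))) = 11001111110011101100111111001110

(~d | ((c & (~b | (~e & b))) | (((c | b) & ~d) & c)))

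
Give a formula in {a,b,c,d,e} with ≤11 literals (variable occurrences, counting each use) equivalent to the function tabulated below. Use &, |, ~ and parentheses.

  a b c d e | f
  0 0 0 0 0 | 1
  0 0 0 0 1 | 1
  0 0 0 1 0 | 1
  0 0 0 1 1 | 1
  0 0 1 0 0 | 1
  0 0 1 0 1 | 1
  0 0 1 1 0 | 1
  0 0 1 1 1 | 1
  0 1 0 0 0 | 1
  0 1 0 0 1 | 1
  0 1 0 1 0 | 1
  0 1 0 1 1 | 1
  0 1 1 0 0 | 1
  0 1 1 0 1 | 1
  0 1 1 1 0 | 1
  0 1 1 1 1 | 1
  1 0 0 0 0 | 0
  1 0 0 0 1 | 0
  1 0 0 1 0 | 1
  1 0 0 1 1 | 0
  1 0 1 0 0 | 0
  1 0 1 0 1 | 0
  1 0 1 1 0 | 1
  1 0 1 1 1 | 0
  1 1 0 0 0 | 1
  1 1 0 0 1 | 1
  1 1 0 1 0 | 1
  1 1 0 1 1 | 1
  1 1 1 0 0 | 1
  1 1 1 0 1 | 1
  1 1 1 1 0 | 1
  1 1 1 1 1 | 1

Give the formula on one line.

((((a & d) | ~a) & ((~b & ~e) | (~d & ~e))) | (~a | b))

  (a & d) = 00000000000000000011001100110011
  ~a = 11111111111111110000000000000000
  ((a & d) | ~a) = 11111111111111110011001100110011
  ~b = 11111111000000001111111100000000
  ~e = 10101010101010101010101010101010
  (~b & ~e) = 10101010000000001010101000000000
  ~d = 11001100110011001100110011001100
  (~d & ~e) = 10001000100010001000100010001000
  ((~b & ~e) | (~d & ~e)) = 10101010100010001010101010001000
  (((a & d) | ~a) & ((~b & ~e) | (~d & ~e))) = 10101010100010000010001000000000
  (~a | b) = 11111111111111110000000011111111
  ((((a & d) | ~a) & ((~b & ~e) | (~d & ~e))) | (~a | b)) = 11111111111111110010001011111111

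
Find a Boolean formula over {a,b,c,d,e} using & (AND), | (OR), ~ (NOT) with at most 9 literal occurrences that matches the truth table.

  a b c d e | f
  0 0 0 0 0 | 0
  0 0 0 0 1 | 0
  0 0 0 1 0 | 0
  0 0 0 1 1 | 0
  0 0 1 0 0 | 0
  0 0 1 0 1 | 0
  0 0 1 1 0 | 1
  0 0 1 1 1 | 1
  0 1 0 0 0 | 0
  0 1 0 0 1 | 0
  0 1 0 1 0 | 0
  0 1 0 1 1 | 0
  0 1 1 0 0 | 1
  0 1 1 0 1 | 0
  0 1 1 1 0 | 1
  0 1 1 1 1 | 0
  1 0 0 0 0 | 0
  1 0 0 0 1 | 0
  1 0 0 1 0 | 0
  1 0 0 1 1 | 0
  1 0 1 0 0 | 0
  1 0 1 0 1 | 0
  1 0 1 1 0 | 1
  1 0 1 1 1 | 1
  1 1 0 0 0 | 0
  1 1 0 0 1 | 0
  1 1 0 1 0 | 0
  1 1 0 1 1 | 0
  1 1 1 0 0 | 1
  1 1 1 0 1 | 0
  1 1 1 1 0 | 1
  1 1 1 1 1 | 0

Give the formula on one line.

(c & (((d & ~b) | ~e) & (d | b)))

  ~b = 11111111000000001111111100000000
  (d & ~b) = 00110011000000000011001100000000
  ~e = 10101010101010101010101010101010
  ((d & ~b) | ~e) = 10111011101010101011101110101010
  (d | b) = 00110011111111110011001111111111
  (((d & ~b) | ~e) & (d | b)) = 00110011101010100011001110101010
  (c & (((d & ~b) | ~e) & (d | b))) = 00000011000010100000001100001010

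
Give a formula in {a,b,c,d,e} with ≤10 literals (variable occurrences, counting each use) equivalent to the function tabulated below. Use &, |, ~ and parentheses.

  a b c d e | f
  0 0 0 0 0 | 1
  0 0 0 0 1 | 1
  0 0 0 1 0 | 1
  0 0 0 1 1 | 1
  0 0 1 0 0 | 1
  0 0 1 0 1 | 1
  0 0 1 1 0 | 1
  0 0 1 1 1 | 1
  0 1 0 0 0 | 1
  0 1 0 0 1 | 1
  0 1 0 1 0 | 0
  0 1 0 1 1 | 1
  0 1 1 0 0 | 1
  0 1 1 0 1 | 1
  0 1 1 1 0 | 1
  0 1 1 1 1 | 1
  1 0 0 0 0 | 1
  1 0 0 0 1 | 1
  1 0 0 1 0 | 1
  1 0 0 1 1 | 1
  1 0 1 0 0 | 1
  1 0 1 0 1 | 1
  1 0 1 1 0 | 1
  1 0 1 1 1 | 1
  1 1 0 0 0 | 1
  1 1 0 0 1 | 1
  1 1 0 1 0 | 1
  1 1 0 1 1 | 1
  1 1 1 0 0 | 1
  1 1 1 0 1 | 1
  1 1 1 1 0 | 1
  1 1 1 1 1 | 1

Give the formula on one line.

(((c | (~c & ~d)) | ((e | ~b) | ~d)) | a)

  ~c = 11110000111100001111000011110000
  ~d = 11001100110011001100110011001100
  (~c & ~d) = 11000000110000001100000011000000
  (c | (~c & ~d)) = 11001111110011111100111111001111
  ~b = 11111111000000001111111100000000
  (e | ~b) = 11111111010101011111111101010101
  ((e | ~b) | ~d) = 11111111110111011111111111011101
  ((c | (~c & ~d)) | ((e | ~b) | ~d)) = 11111111110111111111111111011111
  (((c | (~c & ~d)) | ((e | ~b) | ~d)) | a) = 11111111110111111111111111111111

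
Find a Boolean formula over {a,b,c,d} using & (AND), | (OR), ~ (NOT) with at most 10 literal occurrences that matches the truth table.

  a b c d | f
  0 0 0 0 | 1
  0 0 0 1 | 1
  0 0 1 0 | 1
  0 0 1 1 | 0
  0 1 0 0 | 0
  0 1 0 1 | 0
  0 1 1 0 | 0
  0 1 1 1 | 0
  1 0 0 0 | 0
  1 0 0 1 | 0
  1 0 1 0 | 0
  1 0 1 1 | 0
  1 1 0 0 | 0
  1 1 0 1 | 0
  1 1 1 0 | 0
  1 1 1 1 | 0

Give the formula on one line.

  ~c = 1100110011001100
  ~a = 1111111100000000
  ~d = 1010101010101010
  (~a & ~d) = 1010101000000000
  (~c | (~a & ~d)) = 1110111011001100
  ((~c | (~a & ~d)) & ~a) = 1110111000000000
  (d | c) = 0111011101110111
  ~b = 1111000011110000
  ((d | c) | ~b) = 1111011111110111
  (((~c | (~a & ~d)) & ~a) & ((d | c) | ~b)) = 1110011000000000
  (~a & ~b) = 1111000000000000
  ((((~c | (~a & ~d)) & ~a) & ((d | c) | ~b)) & (~a & ~b)) = 1110000000000000

((((~c | (~a & ~d)) & ~a) & ((d | c) | ~b)) & (~a & ~b))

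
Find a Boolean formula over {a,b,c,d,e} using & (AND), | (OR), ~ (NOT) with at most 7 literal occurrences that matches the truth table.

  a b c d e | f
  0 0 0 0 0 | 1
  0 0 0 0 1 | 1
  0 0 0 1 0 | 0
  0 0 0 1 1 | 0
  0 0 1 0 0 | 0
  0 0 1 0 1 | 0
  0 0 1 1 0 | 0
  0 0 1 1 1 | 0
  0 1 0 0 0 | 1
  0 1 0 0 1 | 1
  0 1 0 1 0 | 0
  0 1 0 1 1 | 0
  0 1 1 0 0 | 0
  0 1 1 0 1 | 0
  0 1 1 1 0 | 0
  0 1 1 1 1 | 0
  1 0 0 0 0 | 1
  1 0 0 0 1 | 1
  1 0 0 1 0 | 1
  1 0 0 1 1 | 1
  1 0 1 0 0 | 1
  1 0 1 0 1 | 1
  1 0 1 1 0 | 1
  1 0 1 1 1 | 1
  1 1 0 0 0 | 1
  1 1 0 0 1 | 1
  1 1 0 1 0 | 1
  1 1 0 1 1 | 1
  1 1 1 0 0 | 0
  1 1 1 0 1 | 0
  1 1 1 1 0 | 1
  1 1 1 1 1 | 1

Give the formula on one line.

((((~b | d) & a) | ~c) & (~d | a))

  ~b = 11111111000000001111111100000000
  (~b | d) = 11111111001100111111111100110011
  ((~b | d) & a) = 00000000000000001111111100110011
  ~c = 11110000111100001111000011110000
  (((~b | d) & a) | ~c) = 11110000111100001111111111110011
  ~d = 11001100110011001100110011001100
  (~d | a) = 11001100110011001111111111111111
  ((((~b | d) & a) | ~c) & (~d | a)) = 11000000110000001111111111110011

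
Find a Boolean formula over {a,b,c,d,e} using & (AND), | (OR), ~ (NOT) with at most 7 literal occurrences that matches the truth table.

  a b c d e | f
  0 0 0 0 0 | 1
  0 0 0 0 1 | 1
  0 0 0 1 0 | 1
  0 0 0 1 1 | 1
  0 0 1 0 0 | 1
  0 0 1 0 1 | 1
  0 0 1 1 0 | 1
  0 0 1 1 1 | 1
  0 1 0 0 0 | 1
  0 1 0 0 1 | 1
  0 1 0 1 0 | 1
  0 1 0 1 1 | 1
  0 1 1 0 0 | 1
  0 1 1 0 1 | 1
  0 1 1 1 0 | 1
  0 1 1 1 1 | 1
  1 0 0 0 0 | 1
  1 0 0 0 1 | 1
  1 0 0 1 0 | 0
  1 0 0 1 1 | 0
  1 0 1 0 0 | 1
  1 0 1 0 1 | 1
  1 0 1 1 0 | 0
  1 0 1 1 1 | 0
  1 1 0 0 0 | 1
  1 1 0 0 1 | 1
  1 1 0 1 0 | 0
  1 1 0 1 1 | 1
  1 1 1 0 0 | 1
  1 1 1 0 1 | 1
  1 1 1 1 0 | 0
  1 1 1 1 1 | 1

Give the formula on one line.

  (b & a) = 00000000000000000000000011111111
  ((b & a) & e) = 00000000000000000000000001010101
  ~a = 11111111111111110000000000000000
  ~d = 11001100110011001100110011001100
  (~a | ~d) = 11111111111111111100110011001100
  (((b & a) & e) | (~a | ~d)) = 11111111111111111100110011011101

(((b & a) & e) | (~a | ~d))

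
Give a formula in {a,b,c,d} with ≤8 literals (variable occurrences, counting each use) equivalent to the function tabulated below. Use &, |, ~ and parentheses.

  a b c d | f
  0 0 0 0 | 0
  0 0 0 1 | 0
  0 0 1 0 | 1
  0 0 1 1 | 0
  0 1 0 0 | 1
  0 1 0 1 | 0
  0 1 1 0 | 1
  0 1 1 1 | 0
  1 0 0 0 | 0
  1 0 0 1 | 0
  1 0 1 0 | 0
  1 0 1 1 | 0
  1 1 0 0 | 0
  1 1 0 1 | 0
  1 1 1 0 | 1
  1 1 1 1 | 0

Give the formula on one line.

  ~d = 1010101010101010
  (b | c) = 0011111100111111
  (a | (b | c)) = 0011111111111111
  (~d & (a | (b | c))) = 0010101010101010
  ~a = 1111111100000000
  ((~d & (a | (b | c))) & ~a) = 0010101000000000
  (~d & c) = 0010001000100010
  ((~d & c) & b) = 0000001000000010
  (((~d & (a | (b | c))) & ~a) | ((~d & c) & b)) = 0010101000000010

(((~d & (a | (b | c))) & ~a) | ((~d & c) & b))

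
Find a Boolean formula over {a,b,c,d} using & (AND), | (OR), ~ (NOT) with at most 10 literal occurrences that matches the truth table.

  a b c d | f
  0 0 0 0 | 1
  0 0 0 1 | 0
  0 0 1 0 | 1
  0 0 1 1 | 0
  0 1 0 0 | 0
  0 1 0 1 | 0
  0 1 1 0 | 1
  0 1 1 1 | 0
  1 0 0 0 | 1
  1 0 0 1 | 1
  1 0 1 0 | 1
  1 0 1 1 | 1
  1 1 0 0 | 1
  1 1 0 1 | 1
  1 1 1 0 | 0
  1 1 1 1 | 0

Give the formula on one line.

  ~c = 1100110011001100
  ~b = 1111000011110000
  (~c | ~b) = 1111110011111100
  ((~c | ~b) & a) = 0000000011111100
  (d | c) = 0111011101110111
  (~b | (d | c)) = 1111011111110111
  ~d = 1010101010101010
  ~a = 1111111100000000
  (~d & ~a) = 1010101000000000
  ((~b | (d | c)) & (~d & ~a)) = 1010001000000000
  (((~c | ~b) & a) | ((~b | (d | c)) & (~d & ~a))) = 1010001011111100

(((~c | ~b) & a) | ((~b | (d | c)) & (~d & ~a)))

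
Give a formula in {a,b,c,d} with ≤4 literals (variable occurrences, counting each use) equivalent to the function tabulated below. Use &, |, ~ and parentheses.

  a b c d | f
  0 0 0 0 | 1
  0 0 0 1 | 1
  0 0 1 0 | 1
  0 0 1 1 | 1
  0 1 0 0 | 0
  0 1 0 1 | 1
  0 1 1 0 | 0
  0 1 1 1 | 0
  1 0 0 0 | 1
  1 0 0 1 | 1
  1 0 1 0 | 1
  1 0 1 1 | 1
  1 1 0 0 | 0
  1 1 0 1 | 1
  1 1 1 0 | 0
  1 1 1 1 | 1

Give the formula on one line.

  ~b = 1111000011110000
  ~c = 1100110011001100
  (a | ~c) = 1100110011111111
  ((a | ~c) & d) = 0100010001010101
  (~b | ((a | ~c) & d)) = 1111010011110101

(~b | ((a | ~c) & d))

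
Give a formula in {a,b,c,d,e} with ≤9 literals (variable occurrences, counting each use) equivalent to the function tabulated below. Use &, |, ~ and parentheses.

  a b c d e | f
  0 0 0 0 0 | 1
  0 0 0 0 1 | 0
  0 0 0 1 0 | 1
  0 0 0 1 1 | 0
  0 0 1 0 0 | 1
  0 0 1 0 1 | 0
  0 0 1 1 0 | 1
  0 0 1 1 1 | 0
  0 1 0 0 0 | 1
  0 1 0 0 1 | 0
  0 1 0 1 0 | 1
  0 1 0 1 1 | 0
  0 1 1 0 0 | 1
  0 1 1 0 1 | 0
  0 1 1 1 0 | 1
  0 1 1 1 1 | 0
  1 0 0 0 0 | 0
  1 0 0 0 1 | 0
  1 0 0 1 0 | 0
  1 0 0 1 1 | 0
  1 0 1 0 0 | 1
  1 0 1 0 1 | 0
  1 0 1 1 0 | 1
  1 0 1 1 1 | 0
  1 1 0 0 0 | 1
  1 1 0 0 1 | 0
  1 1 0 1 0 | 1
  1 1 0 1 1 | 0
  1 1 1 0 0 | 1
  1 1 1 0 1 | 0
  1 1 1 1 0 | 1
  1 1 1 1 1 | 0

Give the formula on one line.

  ~e = 10101010101010101010101010101010
  (e & b) = 00000000010101010000000001010101
  ((e & b) | c) = 00001111010111110000111101011111
  (b | ((e & b) | c)) = 00001111111111110000111111111111
  ~a = 11111111111111110000000000000000
  ~c = 11110000111100001111000011110000
  (~a & ~c) = 11110000111100000000000000000000
  ((b | ((e & b) | c)) | (~a & ~c)) = 11111111111111110000111111111111
  (~e & ((b | ((e & b) | c)) | (~a & ~c))) = 10101010101010100000101010101010

(~e & ((b | ((e & b) | c)) | (~a & ~c)))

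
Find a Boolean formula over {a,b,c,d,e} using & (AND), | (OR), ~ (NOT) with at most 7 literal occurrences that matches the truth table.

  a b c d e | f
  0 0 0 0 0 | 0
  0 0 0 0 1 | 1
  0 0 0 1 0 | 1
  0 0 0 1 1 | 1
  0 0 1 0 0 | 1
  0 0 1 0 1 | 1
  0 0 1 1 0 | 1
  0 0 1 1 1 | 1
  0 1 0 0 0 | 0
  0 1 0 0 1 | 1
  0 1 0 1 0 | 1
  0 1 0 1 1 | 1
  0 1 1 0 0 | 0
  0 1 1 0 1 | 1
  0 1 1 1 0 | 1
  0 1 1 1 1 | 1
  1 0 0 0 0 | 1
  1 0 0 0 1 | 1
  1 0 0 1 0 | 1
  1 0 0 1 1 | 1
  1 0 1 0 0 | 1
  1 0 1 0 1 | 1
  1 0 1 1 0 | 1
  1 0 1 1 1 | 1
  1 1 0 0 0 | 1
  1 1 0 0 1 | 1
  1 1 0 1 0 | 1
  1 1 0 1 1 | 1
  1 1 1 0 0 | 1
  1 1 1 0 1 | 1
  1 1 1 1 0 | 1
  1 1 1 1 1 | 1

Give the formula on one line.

  (a | d) = 00110011001100111111111111111111
  ~e = 10101010101010101010101010101010
  ((a | d) & ~e) = 00100010001000101010101010101010
  (e | ((a | d) & ~e)) = 01110111011101111111111111111111
  (c | a) = 00001111000011111111111111111111
  ~b = 11111111000000001111111100000000
  ((c | a) & ~b) = 00001111000000001111111100000000
  ((e | ((a | d) & ~e)) | ((c | a) & ~b)) = 01111111011101111111111111111111

((e | ((a | d) & ~e)) | ((c | a) & ~b))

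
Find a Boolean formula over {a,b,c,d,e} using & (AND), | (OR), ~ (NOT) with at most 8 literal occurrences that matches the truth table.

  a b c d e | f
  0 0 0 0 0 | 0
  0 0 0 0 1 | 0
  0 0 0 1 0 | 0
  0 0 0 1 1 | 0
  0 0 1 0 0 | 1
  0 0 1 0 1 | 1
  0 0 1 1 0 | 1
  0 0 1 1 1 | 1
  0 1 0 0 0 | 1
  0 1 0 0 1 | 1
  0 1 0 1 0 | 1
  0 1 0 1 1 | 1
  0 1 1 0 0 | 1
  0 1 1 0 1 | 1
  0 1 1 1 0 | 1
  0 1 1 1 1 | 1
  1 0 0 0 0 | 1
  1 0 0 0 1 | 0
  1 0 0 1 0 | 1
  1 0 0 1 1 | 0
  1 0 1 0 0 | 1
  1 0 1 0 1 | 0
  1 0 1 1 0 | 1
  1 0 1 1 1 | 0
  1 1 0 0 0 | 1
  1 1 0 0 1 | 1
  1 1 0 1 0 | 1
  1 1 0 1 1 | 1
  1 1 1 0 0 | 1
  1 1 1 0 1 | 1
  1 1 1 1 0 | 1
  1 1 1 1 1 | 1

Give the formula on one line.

(((a & ~e) | (((e | c) & ~a) & (c | b))) | b)

  ~e = 10101010101010101010101010101010
  (a & ~e) = 00000000000000001010101010101010
  (e | c) = 01011111010111110101111101011111
  ~a = 11111111111111110000000000000000
  ((e | c) & ~a) = 01011111010111110000000000000000
  (c | b) = 00001111111111110000111111111111
  (((e | c) & ~a) & (c | b)) = 00001111010111110000000000000000
  ((a & ~e) | (((e | c) & ~a) & (c | b))) = 00001111010111111010101010101010
  (((a & ~e) | (((e | c) & ~a) & (c | b))) | b) = 00001111111111111010101011111111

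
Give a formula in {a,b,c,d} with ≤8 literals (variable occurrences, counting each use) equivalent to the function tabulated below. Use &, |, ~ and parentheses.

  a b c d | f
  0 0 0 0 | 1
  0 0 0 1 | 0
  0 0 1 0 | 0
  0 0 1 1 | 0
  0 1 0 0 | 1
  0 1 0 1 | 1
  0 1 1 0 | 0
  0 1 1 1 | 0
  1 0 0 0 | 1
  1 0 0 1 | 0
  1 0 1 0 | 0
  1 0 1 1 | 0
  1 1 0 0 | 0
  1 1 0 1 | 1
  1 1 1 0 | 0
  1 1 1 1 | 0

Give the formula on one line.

  (d | c) = 0111011101110111
  ~a = 1111111100000000
  ((d | c) | ~a) = 1111111101110111
  ~b = 1111000011110000
  (~b | ~a) = 1111111111110000
  (((d | c) | ~a) | (~b | ~a)) = 1111111111110111
  ~d = 1010101010101010
  (~d | b) = 1010111110101111
  ~c = 1100110011001100
  ((~d | b) & ~c) = 1000110010001100
  ((((d | c) | ~a) | (~b | ~a)) & ((~d | b) & ~c)) = 1000110010000100

((((d | c) | ~a) | (~b | ~a)) & ((~d | b) & ~c))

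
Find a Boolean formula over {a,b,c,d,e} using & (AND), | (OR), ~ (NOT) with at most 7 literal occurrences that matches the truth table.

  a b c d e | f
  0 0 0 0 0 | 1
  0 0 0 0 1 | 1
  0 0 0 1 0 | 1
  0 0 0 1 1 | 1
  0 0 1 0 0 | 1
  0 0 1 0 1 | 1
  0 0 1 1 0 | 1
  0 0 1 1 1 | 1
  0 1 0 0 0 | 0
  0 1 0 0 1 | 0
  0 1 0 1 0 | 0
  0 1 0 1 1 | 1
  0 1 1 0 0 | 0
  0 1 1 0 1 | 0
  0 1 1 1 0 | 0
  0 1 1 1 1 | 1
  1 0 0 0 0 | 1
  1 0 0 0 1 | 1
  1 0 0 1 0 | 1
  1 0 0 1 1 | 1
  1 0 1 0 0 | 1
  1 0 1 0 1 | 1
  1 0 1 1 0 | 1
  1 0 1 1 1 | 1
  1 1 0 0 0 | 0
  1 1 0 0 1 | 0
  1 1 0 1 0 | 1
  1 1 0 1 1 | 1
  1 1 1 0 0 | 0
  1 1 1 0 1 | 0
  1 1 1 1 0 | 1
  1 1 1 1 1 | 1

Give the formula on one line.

(~b | (d & ((b | ~e) & (e | a))))

  ~b = 11111111000000001111111100000000
  ~e = 10101010101010101010101010101010
  (b | ~e) = 10101010111111111010101011111111
  (e | a) = 01010101010101011111111111111111
  ((b | ~e) & (e | a)) = 00000000010101011010101011111111
  (d & ((b | ~e) & (e | a))) = 00000000000100010010001000110011
  (~b | (d & ((b | ~e) & (e | a)))) = 11111111000100011111111100110011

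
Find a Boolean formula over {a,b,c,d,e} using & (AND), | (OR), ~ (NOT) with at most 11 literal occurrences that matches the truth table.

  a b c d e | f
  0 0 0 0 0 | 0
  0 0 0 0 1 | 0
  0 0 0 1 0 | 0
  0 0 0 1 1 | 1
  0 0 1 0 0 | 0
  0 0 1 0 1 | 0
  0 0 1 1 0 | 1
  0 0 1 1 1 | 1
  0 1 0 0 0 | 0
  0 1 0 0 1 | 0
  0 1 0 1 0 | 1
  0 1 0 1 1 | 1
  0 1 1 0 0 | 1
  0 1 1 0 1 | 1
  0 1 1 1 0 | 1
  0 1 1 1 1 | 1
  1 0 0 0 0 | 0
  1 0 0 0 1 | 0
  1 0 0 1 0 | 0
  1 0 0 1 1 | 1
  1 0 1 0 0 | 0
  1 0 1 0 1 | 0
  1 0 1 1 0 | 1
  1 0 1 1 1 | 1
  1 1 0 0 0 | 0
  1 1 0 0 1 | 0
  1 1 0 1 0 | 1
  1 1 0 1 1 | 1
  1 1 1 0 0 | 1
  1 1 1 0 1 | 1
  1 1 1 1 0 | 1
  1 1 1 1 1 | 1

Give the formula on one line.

(((b & ((~b | ~e) | ~d)) | (c | e)) & ((c & b) | d))

  ~b = 11111111000000001111111100000000
  ~e = 10101010101010101010101010101010
  (~b | ~e) = 11111111101010101111111110101010
  ~d = 11001100110011001100110011001100
  ((~b | ~e) | ~d) = 11111111111011101111111111101110
  (b & ((~b | ~e) | ~d)) = 00000000111011100000000011101110
  (c | e) = 01011111010111110101111101011111
  ((b & ((~b | ~e) | ~d)) | (c | e)) = 01011111111111110101111111111111
  (c & b) = 00000000000011110000000000001111
  ((c & b) | d) = 00110011001111110011001100111111
  (((b & ((~b | ~e) | ~d)) | (c | e)) & ((c & b) | d)) = 00010011001111110001001100111111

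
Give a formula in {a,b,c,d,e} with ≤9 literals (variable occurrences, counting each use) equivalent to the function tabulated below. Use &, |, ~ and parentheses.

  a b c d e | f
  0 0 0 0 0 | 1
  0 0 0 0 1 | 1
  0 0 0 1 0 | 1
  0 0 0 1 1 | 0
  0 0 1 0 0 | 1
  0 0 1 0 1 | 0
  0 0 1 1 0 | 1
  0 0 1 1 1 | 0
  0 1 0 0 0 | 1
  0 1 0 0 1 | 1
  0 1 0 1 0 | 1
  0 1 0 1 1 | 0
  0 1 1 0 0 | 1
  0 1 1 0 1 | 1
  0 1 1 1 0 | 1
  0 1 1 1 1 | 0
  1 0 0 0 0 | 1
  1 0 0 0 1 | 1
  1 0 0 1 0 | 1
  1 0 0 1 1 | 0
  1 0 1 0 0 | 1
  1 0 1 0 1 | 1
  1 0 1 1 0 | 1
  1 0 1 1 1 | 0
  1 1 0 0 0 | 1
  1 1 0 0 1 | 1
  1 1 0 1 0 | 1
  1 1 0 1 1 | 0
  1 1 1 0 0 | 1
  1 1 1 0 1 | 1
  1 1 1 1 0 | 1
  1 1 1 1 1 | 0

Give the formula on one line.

(((~e | a) | (~e | (~c | b))) & (~d | ~e))

  ~e = 10101010101010101010101010101010
  (~e | a) = 10101010101010101111111111111111
  ~c = 11110000111100001111000011110000
  (~c | b) = 11110000111111111111000011111111
  (~e | (~c | b)) = 11111010111111111111101011111111
  ((~e | a) | (~e | (~c | b))) = 11111010111111111111111111111111
  ~d = 11001100110011001100110011001100
  (~d | ~e) = 11101110111011101110111011101110
  (((~e | a) | (~e | (~c | b))) & (~d | ~e)) = 11101010111011101110111011101110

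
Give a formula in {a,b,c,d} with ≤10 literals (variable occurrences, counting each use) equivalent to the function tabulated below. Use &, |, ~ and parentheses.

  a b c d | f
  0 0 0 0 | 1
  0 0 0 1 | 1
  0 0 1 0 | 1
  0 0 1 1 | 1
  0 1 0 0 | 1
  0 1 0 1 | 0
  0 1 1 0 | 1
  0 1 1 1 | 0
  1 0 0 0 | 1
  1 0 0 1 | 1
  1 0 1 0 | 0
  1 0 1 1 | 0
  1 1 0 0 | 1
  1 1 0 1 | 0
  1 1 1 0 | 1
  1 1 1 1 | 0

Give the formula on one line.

  ~c = 1100110011001100
  ~b = 1111000011110000
  (~b | a) = 1111000011111111
  ((~b | a) | d) = 1111010111111111
  (b & ((~b | a) | d)) = 0000010100001111
  (~c | (b & ((~b | a) | d))) = 1100110111001111
  ~a = 1111111100000000
  ((~c | (b & ((~b | a) | d))) | ~a) = 1111111111001111
  ~d = 1010101010101010
  (~d | ~b) = 1111101011111010
  (((~c | (b & ((~b | a) | d))) | ~a) & (~d | ~b)) = 1111101011001010

(((~c | (b & ((~b | a) | d))) | ~a) & (~d | ~b))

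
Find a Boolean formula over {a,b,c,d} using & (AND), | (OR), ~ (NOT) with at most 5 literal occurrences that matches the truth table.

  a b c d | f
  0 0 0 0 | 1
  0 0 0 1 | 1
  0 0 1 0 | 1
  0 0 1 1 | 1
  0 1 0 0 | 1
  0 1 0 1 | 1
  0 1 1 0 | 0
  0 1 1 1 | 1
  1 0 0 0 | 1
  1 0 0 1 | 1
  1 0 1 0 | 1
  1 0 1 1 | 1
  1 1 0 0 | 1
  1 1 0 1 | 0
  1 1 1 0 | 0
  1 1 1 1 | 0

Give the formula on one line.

((~a & d) | ((~c & ~d) | ~b))

  ~a = 1111111100000000
  (~a & d) = 0101010100000000
  ~c = 1100110011001100
  ~d = 1010101010101010
  (~c & ~d) = 1000100010001000
  ~b = 1111000011110000
  ((~c & ~d) | ~b) = 1111100011111000
  ((~a & d) | ((~c & ~d) | ~b)) = 1111110111111000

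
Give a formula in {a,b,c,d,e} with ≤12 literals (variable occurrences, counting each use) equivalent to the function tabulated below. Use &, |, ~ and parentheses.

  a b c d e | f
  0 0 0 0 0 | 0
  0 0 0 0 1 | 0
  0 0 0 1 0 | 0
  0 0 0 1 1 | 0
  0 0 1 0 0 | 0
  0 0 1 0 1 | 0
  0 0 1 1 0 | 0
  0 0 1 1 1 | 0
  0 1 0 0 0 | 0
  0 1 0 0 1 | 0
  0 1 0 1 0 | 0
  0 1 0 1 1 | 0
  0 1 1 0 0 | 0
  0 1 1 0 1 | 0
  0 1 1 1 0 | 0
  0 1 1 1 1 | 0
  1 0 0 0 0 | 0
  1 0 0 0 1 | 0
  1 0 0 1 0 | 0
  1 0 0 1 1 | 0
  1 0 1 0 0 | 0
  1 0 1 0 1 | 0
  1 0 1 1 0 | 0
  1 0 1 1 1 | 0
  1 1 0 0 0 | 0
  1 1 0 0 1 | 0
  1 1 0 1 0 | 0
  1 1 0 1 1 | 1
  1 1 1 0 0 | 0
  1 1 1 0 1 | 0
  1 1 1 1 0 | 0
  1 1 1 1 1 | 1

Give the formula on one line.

  (c | e) = 01011111010111110101111101011111
  ~a = 11111111111111110000000000000000
  (~a | b) = 11111111111111110000000011111111
  ((c | e) & (~a | b)) = 01011111010111110000000001011111
  (a & e) = 00000000000000000101010101010101
  ~e = 10101010101010101010101010101010
  (d & a) = 00000000000000000011001100110011
  (~e | (d & a)) = 10101010101010101011101110111011
  ((a & e) & (~e | (d & a))) = 00000000000000000001000100010001
  (((c | e) & (~a | b)) & ((a & e) & (~e | (d & a)))) = 00000000000000000000000000010001

(((c | e) & (~a | b)) & ((a & e) & (~e | (d & a))))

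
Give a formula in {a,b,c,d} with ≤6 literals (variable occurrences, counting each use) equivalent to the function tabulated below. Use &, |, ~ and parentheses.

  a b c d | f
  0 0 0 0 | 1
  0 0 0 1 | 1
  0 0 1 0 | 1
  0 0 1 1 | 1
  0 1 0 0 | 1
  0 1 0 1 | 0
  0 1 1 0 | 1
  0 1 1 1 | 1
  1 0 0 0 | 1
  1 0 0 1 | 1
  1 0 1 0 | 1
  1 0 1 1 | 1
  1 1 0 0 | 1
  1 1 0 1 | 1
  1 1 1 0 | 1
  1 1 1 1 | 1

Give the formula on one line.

  ~b = 1111000011110000
  ~d = 1010101010101010
  (b & ~d) = 0000101000001010
  (~b | (b & ~d)) = 1111101011111010
  (a | c) = 0011001111111111
  ((~b | (b & ~d)) | (a | c)) = 1111101111111111

((~b | (b & ~d)) | (a | c))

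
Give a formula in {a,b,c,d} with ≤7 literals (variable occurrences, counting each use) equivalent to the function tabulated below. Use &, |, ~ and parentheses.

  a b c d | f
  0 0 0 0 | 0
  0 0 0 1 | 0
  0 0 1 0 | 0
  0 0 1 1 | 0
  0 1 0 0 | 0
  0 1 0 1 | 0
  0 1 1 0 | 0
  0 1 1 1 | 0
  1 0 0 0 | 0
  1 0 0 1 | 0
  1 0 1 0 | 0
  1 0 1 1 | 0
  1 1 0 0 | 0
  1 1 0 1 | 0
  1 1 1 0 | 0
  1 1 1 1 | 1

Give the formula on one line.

(d & (b & (a & ((~b & ~d) | c))))

  ~b = 1111000011110000
  ~d = 1010101010101010
  (~b & ~d) = 1010000010100000
  ((~b & ~d) | c) = 1011001110110011
  (a & ((~b & ~d) | c)) = 0000000010110011
  (b & (a & ((~b & ~d) | c))) = 0000000000000011
  (d & (b & (a & ((~b & ~d) | c)))) = 0000000000000001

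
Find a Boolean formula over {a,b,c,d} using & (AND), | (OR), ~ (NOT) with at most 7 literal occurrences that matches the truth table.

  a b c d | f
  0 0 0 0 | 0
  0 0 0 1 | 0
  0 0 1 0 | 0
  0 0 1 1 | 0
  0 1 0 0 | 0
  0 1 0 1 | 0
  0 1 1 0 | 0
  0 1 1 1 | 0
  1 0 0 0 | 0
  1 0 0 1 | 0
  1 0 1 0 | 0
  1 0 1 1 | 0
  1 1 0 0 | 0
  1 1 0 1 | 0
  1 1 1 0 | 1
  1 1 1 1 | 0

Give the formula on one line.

  (a & b) = 0000000000001111
  (c & (a & b)) = 0000000000000011
  ~d = 1010101010101010
  ((c & (a & b)) & ~d) = 0000000000000010

((c & (a & b)) & ~d)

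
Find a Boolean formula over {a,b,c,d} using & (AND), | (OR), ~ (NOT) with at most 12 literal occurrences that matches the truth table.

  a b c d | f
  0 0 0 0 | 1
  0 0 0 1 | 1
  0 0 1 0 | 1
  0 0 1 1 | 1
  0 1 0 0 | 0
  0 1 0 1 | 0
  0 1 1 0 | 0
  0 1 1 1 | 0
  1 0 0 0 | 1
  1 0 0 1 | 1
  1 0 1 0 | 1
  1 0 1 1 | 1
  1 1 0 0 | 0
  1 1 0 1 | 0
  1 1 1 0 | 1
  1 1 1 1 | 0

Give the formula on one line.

((((c | (~b & a)) & (b & ~d)) & (a & (~d & c))) | ~b)

  ~b = 1111000011110000
  (~b & a) = 0000000011110000
  (c | (~b & a)) = 0011001111110011
  ~d = 1010101010101010
  (b & ~d) = 0000101000001010
  ((c | (~b & a)) & (b & ~d)) = 0000001000000010
  (~d & c) = 0010001000100010
  (a & (~d & c)) = 0000000000100010
  (((c | (~b & a)) & (b & ~d)) & (a & (~d & c))) = 0000000000000010
  ((((c | (~b & a)) & (b & ~d)) & (a & (~d & c))) | ~b) = 1111000011110010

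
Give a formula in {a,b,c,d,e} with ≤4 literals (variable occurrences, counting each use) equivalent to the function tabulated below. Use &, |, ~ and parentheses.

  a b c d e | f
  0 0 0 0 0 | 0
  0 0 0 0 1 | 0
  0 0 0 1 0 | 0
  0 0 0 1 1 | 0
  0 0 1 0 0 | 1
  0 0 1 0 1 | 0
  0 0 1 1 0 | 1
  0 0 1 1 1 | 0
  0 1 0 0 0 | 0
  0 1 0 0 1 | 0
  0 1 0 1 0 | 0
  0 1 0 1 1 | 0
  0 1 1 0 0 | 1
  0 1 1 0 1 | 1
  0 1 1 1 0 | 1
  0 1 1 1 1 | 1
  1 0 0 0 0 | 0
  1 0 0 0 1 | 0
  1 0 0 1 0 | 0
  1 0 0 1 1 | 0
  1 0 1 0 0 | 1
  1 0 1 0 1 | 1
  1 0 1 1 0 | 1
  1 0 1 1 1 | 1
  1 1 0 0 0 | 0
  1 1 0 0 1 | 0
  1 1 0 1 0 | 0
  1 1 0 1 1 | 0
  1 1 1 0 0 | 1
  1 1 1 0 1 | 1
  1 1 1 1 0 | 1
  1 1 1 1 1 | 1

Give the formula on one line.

  ~e = 10101010101010101010101010101010
  (a | b) = 00000000111111111111111111111111
  (~e | (a | b)) = 10101010111111111111111111111111
  ((~e | (a | b)) & c) = 00001010000011110000111100001111

((~e | (a | b)) & c)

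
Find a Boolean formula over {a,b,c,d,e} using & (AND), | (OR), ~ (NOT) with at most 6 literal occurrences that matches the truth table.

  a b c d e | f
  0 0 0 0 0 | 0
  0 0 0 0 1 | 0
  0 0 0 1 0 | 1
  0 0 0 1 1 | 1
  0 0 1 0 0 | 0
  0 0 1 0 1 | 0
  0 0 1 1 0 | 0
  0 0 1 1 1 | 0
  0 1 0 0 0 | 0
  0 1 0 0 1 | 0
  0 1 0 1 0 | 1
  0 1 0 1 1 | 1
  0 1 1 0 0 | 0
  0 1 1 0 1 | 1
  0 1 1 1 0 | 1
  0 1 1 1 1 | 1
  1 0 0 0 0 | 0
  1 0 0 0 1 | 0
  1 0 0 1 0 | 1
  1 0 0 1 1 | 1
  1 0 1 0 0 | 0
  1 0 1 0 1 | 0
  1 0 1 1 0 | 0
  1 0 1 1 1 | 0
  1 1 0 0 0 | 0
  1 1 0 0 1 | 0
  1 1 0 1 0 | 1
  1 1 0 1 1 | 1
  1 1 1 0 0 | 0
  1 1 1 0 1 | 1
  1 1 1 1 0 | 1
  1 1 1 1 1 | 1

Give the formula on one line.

  (c & e) = 00000101000001010000010100000101
  (b & (c & e)) = 00000000000001010000000000000101
  ~c = 11110000111100001111000011110000
  (b | ~c) = 11110000111111111111000011111111
  ((b | ~c) & d) = 00110000001100110011000000110011
  ((b & (c & e)) | ((b | ~c) & d)) = 00110000001101110011000000110111

((b & (c & e)) | ((b | ~c) & d))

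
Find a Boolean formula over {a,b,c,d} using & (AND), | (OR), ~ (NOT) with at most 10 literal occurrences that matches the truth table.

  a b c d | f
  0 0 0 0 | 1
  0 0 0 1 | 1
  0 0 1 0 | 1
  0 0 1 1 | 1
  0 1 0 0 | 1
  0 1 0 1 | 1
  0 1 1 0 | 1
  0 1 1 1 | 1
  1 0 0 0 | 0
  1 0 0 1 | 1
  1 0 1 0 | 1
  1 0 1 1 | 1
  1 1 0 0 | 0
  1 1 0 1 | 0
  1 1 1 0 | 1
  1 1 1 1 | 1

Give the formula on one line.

(((((~a | d) & ~b) | ~a) | ((~d & a) & c)) | c)

  ~a = 1111111100000000
  (~a | d) = 1111111101010101
  ~b = 1111000011110000
  ((~a | d) & ~b) = 1111000001010000
  (((~a | d) & ~b) | ~a) = 1111111101010000
  ~d = 1010101010101010
  (~d & a) = 0000000010101010
  ((~d & a) & c) = 0000000000100010
  ((((~a | d) & ~b) | ~a) | ((~d & a) & c)) = 1111111101110010
  (((((~a | d) & ~b) | ~a) | ((~d & a) & c)) | c) = 1111111101110011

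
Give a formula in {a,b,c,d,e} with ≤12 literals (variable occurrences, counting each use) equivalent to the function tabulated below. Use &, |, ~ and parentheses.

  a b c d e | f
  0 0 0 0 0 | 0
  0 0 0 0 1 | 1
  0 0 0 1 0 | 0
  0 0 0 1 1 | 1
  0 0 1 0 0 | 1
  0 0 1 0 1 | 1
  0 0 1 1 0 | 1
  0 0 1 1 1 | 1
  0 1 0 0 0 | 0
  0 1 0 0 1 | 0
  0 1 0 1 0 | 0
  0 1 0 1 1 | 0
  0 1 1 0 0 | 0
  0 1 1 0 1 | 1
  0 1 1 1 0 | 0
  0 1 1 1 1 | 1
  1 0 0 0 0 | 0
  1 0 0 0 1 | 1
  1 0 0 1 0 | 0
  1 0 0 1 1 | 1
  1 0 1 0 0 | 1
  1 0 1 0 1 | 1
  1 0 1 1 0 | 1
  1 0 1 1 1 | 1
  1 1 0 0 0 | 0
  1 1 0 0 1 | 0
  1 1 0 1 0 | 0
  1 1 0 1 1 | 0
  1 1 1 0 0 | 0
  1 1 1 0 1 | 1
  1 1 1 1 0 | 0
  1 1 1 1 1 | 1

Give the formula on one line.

((((~b | e) & (c | e)) & (~e | ~b)) | ((b & e) & c))

  ~b = 11111111000000001111111100000000
  (~b | e) = 11111111010101011111111101010101
  (c | e) = 01011111010111110101111101011111
  ((~b | e) & (c | e)) = 01011111010101010101111101010101
  ~e = 10101010101010101010101010101010
  (~e | ~b) = 11111111101010101111111110101010
  (((~b | e) & (c | e)) & (~e | ~b)) = 01011111000000000101111100000000
  (b & e) = 00000000010101010000000001010101
  ((b & e) & c) = 00000000000001010000000000000101
  ((((~b | e) & (c | e)) & (~e | ~b)) | ((b & e) & c)) = 01011111000001010101111100000101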